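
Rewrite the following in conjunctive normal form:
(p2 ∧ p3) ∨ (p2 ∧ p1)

(p2 ∧ p3) ∨ (p2 ∧ p1)
⇔ (p2 ∨ p2) ∧ (p2 ∨ p1) ∧ (p3 ∨ p2) ∧ (p3 ∨ p1)   [distribute ∨ over ∧]
⇔ p2 ∧ (p3 ∨ p1)   [simplify]

p2 ∧ (p3 ∨ p1)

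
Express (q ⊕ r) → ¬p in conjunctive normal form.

(q ⊕ r) → ¬p
⇔ ¬(q ⊕ r) ∨ ¬p   — eliminate →
⇔ ¬((q ∨ r) ∧ ¬(q ∧ r)) ∨ ¬p   — expand ⊕
⇔ ¬(q ∨ r) ∨ ¬¬(q ∧ r) ∨ ¬p   — De Morgan
⇔ (¬q ∧ ¬r) ∨ ¬¬(q ∧ r) ∨ ¬p   — De Morgan
⇔ (¬q ∧ ¬r) ∨ (q ∧ r) ∨ ¬p   — double negation
⇔ (¬q ∨ q ∨ ¬p) ∧ (¬q ∨ r ∨ ¬p) ∧ (¬r ∨ q ∨ ¬p) ∧ (¬r ∨ r ∨ ¬p)   — distribute ∨ over ∧
⇔ (¬q ∨ r ∨ ¬p) ∧ (¬r ∨ q ∨ ¬p)   — simplify

(¬q ∨ r ∨ ¬p) ∧ (¬r ∨ q ∨ ¬p)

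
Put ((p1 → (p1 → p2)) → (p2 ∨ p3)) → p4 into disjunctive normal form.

(¬p1 ∧ ¬p2 ∧ ¬p3) ∨ p4

((p1 → (p1 → p2)) → (p2 ∨ p3)) → p4
⇔ ¬((p1 → (p1 → p2)) → (p2 ∨ p3)) ∨ p4   [eliminate →]
⇔ ¬(¬(p1 → (p1 → p2)) ∨ p2 ∨ p3) ∨ p4   [eliminate →]
⇔ ¬(¬(¬p1 ∨ (p1 → p2)) ∨ p2 ∨ p3) ∨ p4   [eliminate →]
⇔ ¬(¬(¬p1 ∨ ¬p1 ∨ p2) ∨ p2 ∨ p3) ∨ p4   [eliminate →]
⇔ (¬¬(¬p1 ∨ ¬p1 ∨ p2) ∧ ¬p2 ∧ ¬p3) ∨ p4   [De Morgan]
⇔ ((¬p1 ∨ ¬p1 ∨ p2) ∧ ¬p2 ∧ ¬p3) ∨ p4   [double negation]
⇔ (¬p1 ∧ ¬p2 ∧ ¬p3) ∨ (¬p1 ∧ ¬p2 ∧ ¬p3) ∨ (p2 ∧ ¬p2 ∧ ¬p3) ∨ p4   [distribute ∧ over ∨]
⇔ (¬p1 ∧ ¬p2 ∧ ¬p3) ∨ p4   [simplify]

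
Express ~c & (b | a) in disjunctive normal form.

(~c & b) | (~c & a)

~c & (b | a)
= (~c & b) | (~c & a)   [distribute & over |]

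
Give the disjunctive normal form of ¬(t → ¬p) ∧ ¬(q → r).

t ∧ p ∧ q ∧ ¬r

¬(t → ¬p) ∧ ¬(q → r)
≡ ¬(¬t ∨ ¬p) ∧ ¬(q → r)   [eliminate →]
≡ ¬(¬t ∨ ¬p) ∧ ¬(¬q ∨ r)   [eliminate →]
≡ ¬¬t ∧ ¬¬p ∧ ¬(¬q ∨ r)   [De Morgan]
≡ t ∧ ¬¬p ∧ ¬(¬q ∨ r)   [double negation]
≡ t ∧ p ∧ ¬(¬q ∨ r)   [double negation]
≡ t ∧ p ∧ ¬¬q ∧ ¬r   [De Morgan]
≡ t ∧ p ∧ q ∧ ¬r   [double negation]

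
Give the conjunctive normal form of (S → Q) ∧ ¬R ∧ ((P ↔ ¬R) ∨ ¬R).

(S → Q) ∧ ¬R ∧ ((P ↔ ¬R) ∨ ¬R)
≡ (¬S ∨ Q) ∧ ¬R ∧ ((P ↔ ¬R) ∨ ¬R)   (eliminate →)
≡ (¬S ∨ Q) ∧ ¬R ∧ (((P → ¬R) ∧ (¬R → P)) ∨ ¬R)   (eliminate ↔)
≡ (¬S ∨ Q) ∧ ¬R ∧ (((¬P ∨ ¬R) ∧ (¬R → P)) ∨ ¬R)   (eliminate →)
≡ (¬S ∨ Q) ∧ ¬R ∧ (((¬P ∨ ¬R) ∧ (¬¬R ∨ P)) ∨ ¬R)   (eliminate →)
≡ (¬S ∨ Q) ∧ ¬R ∧ (((¬P ∨ ¬R) ∧ (R ∨ P)) ∨ ¬R)   (double negation)
≡ (¬S ∨ Q) ∧ ¬R ∧ (¬P ∨ ¬R ∨ ¬R) ∧ (R ∨ P ∨ ¬R)   (distribute ∨ over ∧)
≡ (¬S ∨ Q) ∧ ¬R   (simplify)

(¬S ∨ Q) ∧ ¬R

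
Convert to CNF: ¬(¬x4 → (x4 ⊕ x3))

¬x4 ∧ (¬x3 ∨ x4)

¬(¬x4 → (x4 ⊕ x3))
= ¬(¬¬x4 ∨ (x4 ⊕ x3))   [eliminate →]
= ¬(¬¬x4 ∨ ((x4 ∨ x3) ∧ ¬(x4 ∧ x3)))   [expand ⊕]
= ¬¬¬x4 ∧ ¬((x4 ∨ x3) ∧ ¬(x4 ∧ x3))   [De Morgan]
= ¬x4 ∧ ¬((x4 ∨ x3) ∧ ¬(x4 ∧ x3))   [double negation]
= ¬x4 ∧ (¬(x4 ∨ x3) ∨ ¬¬(x4 ∧ x3))   [De Morgan]
= ¬x4 ∧ ((¬x4 ∧ ¬x3) ∨ ¬¬(x4 ∧ x3))   [De Morgan]
= ¬x4 ∧ ((¬x4 ∧ ¬x3) ∨ (x4 ∧ x3))   [double negation]
= ¬x4 ∧ (¬x4 ∨ x4) ∧ (¬x4 ∨ x3) ∧ (¬x3 ∨ x4) ∧ (¬x3 ∨ x3)   [distribute ∨ over ∧]
= ¬x4 ∧ (¬x3 ∨ x4)   [simplify]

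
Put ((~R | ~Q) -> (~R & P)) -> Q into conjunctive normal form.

((~R | ~Q) -> (~R & P)) -> Q
⇔ ~((~R | ~Q) -> (~R & P)) | Q   — eliminate ->
⇔ ~(~(~R | ~Q) | (~R & P)) | Q   — eliminate ->
⇔ (~~(~R | ~Q) & ~(~R & P)) | Q   — De Morgan
⇔ ((~R | ~Q) & ~(~R & P)) | Q   — double negation
⇔ ((~R | ~Q) & (~~R | ~P)) | Q   — De Morgan
⇔ ((~R | ~Q) & (R | ~P)) | Q   — double negation
⇔ (~R | ~Q | Q) & (R | ~P | Q)   — distribute | over &
⇔ R | ~P | Q   — simplify

R | ~P | Q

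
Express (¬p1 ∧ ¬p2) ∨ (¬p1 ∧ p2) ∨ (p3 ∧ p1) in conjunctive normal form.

¬p1 ∨ p3

(¬p1 ∧ ¬p2) ∨ (¬p1 ∧ p2) ∨ (p3 ∧ p1)
≡ (¬p1 ∨ ¬p1 ∨ p3) ∧ (¬p1 ∨ ¬p1 ∨ p1) ∧ (¬p1 ∨ p2 ∨ p3) ∧ (¬p1 ∨ p2 ∨ p1) ∧ (¬p2 ∨ ¬p1 ∨ p3) ∧ (¬p2 ∨ ¬p1 ∨ p1) ∧ (¬p2 ∨ p2 ∨ p3) ∧ (¬p2 ∨ p2 ∨ p1)   — distribute ∨ over ∧
≡ ¬p1 ∨ p3   — simplify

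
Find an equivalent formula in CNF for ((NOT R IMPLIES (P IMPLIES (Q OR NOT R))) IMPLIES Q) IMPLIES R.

NOT Q OR R

((NOT R IMPLIES (P IMPLIES (Q OR NOT R))) IMPLIES Q) IMPLIES R
= NOT ((NOT R IMPLIES (P IMPLIES (Q OR NOT R))) IMPLIES Q) OR R   [eliminate IMPLIES]
= NOT (NOT (NOT R IMPLIES (P IMPLIES (Q OR NOT R))) OR Q) OR R   [eliminate IMPLIES]
= NOT (NOT (NOT NOT R OR (P IMPLIES (Q OR NOT R))) OR Q) OR R   [eliminate IMPLIES]
= NOT (NOT (NOT NOT R OR NOT P OR Q OR NOT R) OR Q) OR R   [eliminate IMPLIES]
= (NOT NOT (NOT NOT R OR NOT P OR Q OR NOT R) AND NOT Q) OR R   [De Morgan]
= ((NOT NOT R OR NOT P OR Q OR NOT R) AND NOT Q) OR R   [double negation]
= ((R OR NOT P OR Q OR NOT R) AND NOT Q) OR R   [double negation]
= (R OR NOT P OR Q OR NOT R OR R) AND (NOT Q OR R)   [distribute OR over AND]
= NOT Q OR R   [simplify]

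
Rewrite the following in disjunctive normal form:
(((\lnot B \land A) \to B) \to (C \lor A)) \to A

(((\lnot B \land A) \to B) \to (C \lor A)) \to A
⇔ \lnot (((\lnot B \land A) \to B) \to (C \lor A)) \lor A   (eliminate \to)
⇔ \lnot (\lnot ((\lnot B \land A) \to B) \lor C \lor A) \lor A   (eliminate \to)
⇔ \lnot (\lnot (\lnot (\lnot B \land A) \lor B) \lor C \lor A) \lor A   (eliminate \to)
⇔ (\lnot \lnot (\lnot (\lnot B \land A) \lor B) \land \lnot C \land \lnot A) \lor A   (De Morgan)
⇔ ((\lnot (\lnot B \land A) \lor B) \land \lnot C \land \lnot A) \lor A   (double negation)
⇔ ((\lnot \lnot B \lor \lnot A \lor B) \land \lnot C \land \lnot A) \lor A   (De Morgan)
⇔ ((B \lor \lnot A \lor B) \land \lnot C \land \lnot A) \lor A   (double negation)
⇔ (B \land \lnot C \land \lnot A) \lor (\lnot A \land \lnot C \land \lnot A) \lor (B \land \lnot C \land \lnot A) \lor A   (distribute \land over \lor)
⇔ (\lnot A \land \lnot C) \lor A   (simplify)

(\lnot A \land \lnot C) \lor A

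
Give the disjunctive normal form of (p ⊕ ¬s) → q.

(p ⊕ ¬s) → q
≡ ¬(p ⊕ ¬s) ∨ q   [eliminate →]
≡ ¬((p ∧ ¬¬s) ∨ (¬p ∧ ¬s)) ∨ q   [expand ⊕]
≡ (¬(p ∧ ¬¬s) ∧ ¬(¬p ∧ ¬s)) ∨ q   [De Morgan]
≡ ((¬p ∨ ¬¬¬s) ∧ ¬(¬p ∧ ¬s)) ∨ q   [De Morgan]
≡ ((¬p ∨ ¬s) ∧ ¬(¬p ∧ ¬s)) ∨ q   [double negation]
≡ ((¬p ∨ ¬s) ∧ (¬¬p ∨ ¬¬s)) ∨ q   [De Morgan]
≡ ((¬p ∨ ¬s) ∧ (p ∨ ¬¬s)) ∨ q   [double negation]
≡ ((¬p ∨ ¬s) ∧ (p ∨ s)) ∨ q   [double negation]
≡ (¬p ∧ p) ∨ (¬p ∧ s) ∨ (¬s ∧ p) ∨ (¬s ∧ s) ∨ q   [distribute ∧ over ∨]
≡ (¬p ∧ s) ∨ (¬s ∧ p) ∨ q   [simplify]

(¬p ∧ s) ∨ (¬s ∧ p) ∨ q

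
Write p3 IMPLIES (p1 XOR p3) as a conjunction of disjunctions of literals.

p3 IMPLIES (p1 XOR p3)
= NOT p3 OR (p1 XOR p3)   — eliminate IMPLIES
= NOT p3 OR ((p1 OR p3) AND NOT (p1 AND p3))   — expand XOR
= NOT p3 OR ((p1 OR p3) AND (NOT p1 OR NOT p3))   — De Morgan
= (NOT p3 OR p1 OR p3) AND (NOT p3 OR NOT p1 OR NOT p3)   — distribute OR over AND
= NOT p3 OR NOT p1   — simplify

NOT p3 OR NOT p1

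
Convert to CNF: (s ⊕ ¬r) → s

(s ⊕ ¬r) → s
≡ ¬(s ⊕ ¬r) ∨ s
≡ ¬((s ∨ ¬r) ∧ ¬(s ∧ ¬r)) ∨ s
≡ ¬(s ∨ ¬r) ∨ ¬¬(s ∧ ¬r) ∨ s
≡ (¬s ∧ ¬¬r) ∨ ¬¬(s ∧ ¬r) ∨ s
≡ (¬s ∧ r) ∨ ¬¬(s ∧ ¬r) ∨ s
≡ (¬s ∧ r) ∨ (s ∧ ¬r) ∨ s
≡ (¬s ∨ s ∨ s) ∧ (¬s ∨ ¬r ∨ s) ∧ (r ∨ s ∨ s) ∧ (r ∨ ¬r ∨ s)
≡ r ∨ s

r ∨ s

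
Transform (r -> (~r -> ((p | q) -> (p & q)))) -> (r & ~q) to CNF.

r & (~r | ~q) & (~p | ~q)

(r -> (~r -> ((p | q) -> (p & q)))) -> (r & ~q)
= ~(r -> (~r -> ((p | q) -> (p & q)))) | (r & ~q)   [eliminate ->]
= ~(~r | (~r -> ((p | q) -> (p & q)))) | (r & ~q)   [eliminate ->]
= ~(~r | ~~r | ((p | q) -> (p & q))) | (r & ~q)   [eliminate ->]
= ~(~r | ~~r | ~(p | q) | (p & q)) | (r & ~q)   [eliminate ->]
= (~~r & ~~~r & ~~(p | q) & ~(p & q)) | (r & ~q)   [De Morgan]
= (r & ~~~r & ~~(p | q) & ~(p & q)) | (r & ~q)   [double negation]
= (r & ~r & ~~(p | q) & ~(p & q)) | (r & ~q)   [double negation]
= (r & ~r & (p | q) & ~(p & q)) | (r & ~q)   [double negation]
= (r & ~r & (p | q) & (~p | ~q)) | (r & ~q)   [De Morgan]
= (r | r) & (r | ~q) & (~r | r) & (~r | ~q) & (p | q | r) & (p | q | ~q) & (~p | ~q | r) & (~p | ~q | ~q)   [distribute | over &]
= r & (~r | ~q) & (~p | ~q)   [simplify]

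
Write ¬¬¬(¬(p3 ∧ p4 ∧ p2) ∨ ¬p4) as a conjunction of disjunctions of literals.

¬¬¬(¬(p3 ∧ p4 ∧ p2) ∨ ¬p4)
≡ ¬(¬(p3 ∧ p4 ∧ p2) ∨ ¬p4)
≡ ¬¬(p3 ∧ p4 ∧ p2) ∧ ¬¬p4
≡ p3 ∧ p4 ∧ p2 ∧ ¬¬p4
≡ p3 ∧ p4 ∧ p2 ∧ p4
≡ p3 ∧ p4 ∧ p2

p3 ∧ p4 ∧ p2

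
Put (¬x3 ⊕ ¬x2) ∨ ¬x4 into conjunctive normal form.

(¬x3 ⊕ ¬x2) ∨ ¬x4
≡ ((¬x3 ∨ ¬x2) ∧ ¬(¬x3 ∧ ¬x2)) ∨ ¬x4   — expand ⊕
≡ ((¬x3 ∨ ¬x2) ∧ (¬¬x3 ∨ ¬¬x2)) ∨ ¬x4   — De Morgan
≡ ((¬x3 ∨ ¬x2) ∧ (x3 ∨ ¬¬x2)) ∨ ¬x4   — double negation
≡ ((¬x3 ∨ ¬x2) ∧ (x3 ∨ x2)) ∨ ¬x4   — double negation
≡ (¬x3 ∨ ¬x2 ∨ ¬x4) ∧ (x3 ∨ x2 ∨ ¬x4)   — distribute ∨ over ∧

(¬x3 ∨ ¬x2 ∨ ¬x4) ∧ (x3 ∨ x2 ∨ ¬x4)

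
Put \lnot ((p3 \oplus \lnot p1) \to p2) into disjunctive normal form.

(p3 \land p1 \land \lnot p2) \lor (\lnot p3 \land \lnot p1 \land \lnot p2)

\lnot ((p3 \oplus \lnot p1) \to p2)
≡ \lnot (\lnot (p3 \oplus \lnot p1) \lor p2)
≡ \lnot (\lnot ((p3 \land \lnot \lnot p1) \lor (\lnot p3 \land \lnot p1)) \lor p2)
≡ \lnot \lnot ((p3 \land \lnot \lnot p1) \lor (\lnot p3 \land \lnot p1)) \land \lnot p2
≡ ((p3 \land \lnot \lnot p1) \lor (\lnot p3 \land \lnot p1)) \land \lnot p2
≡ ((p3 \land p1) \lor (\lnot p3 \land \lnot p1)) \land \lnot p2
≡ (p3 \land p1 \land \lnot p2) \lor (\lnot p3 \land \lnot p1 \land \lnot p2)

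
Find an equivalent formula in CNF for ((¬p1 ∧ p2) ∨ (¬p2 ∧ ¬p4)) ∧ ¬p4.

(¬p1 ∨ ¬p2) ∧ ¬p4

((¬p1 ∧ p2) ∨ (¬p2 ∧ ¬p4)) ∧ ¬p4
≡ (¬p1 ∨ ¬p2) ∧ (¬p1 ∨ ¬p4) ∧ (p2 ∨ ¬p2) ∧ (p2 ∨ ¬p4) ∧ ¬p4   [distribute ∨ over ∧]
≡ (¬p1 ∨ ¬p2) ∧ ¬p4   [simplify]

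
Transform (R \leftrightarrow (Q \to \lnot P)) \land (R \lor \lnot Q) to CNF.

(\lnot R \lor \lnot Q \lor \lnot P) \land (Q \lor R) \land (P \lor R) \land (R \lor \lnot Q)

(R \leftrightarrow (Q \to \lnot P)) \land (R \lor \lnot Q)
≡ (R \to (Q \to \lnot P)) \land ((Q \to \lnot P) \to R) \land (R \lor \lnot Q)   [eliminate \leftrightarrow]
≡ (\lnot R \lor (Q \to \lnot P)) \land ((Q \to \lnot P) \to R) \land (R \lor \lnot Q)   [eliminate \to]
≡ (\lnot R \lor \lnot Q \lor \lnot P) \land ((Q \to \lnot P) \to R) \land (R \lor \lnot Q)   [eliminate \to]
≡ (\lnot R \lor \lnot Q \lor \lnot P) \land (\lnot (Q \to \lnot P) \lor R) \land (R \lor \lnot Q)   [eliminate \to]
≡ (\lnot R \lor \lnot Q \lor \lnot P) \land (\lnot (\lnot Q \lor \lnot P) \lor R) \land (R \lor \lnot Q)   [eliminate \to]
≡ (\lnot R \lor \lnot Q \lor \lnot P) \land ((\lnot \lnot Q \land \lnot \lnot P) \lor R) \land (R \lor \lnot Q)   [De Morgan]
≡ (\lnot R \lor \lnot Q \lor \lnot P) \land ((Q \land \lnot \lnot P) \lor R) \land (R \lor \lnot Q)   [double negation]
≡ (\lnot R \lor \lnot Q \lor \lnot P) \land ((Q \land P) \lor R) \land (R \lor \lnot Q)   [double negation]
≡ (\lnot R \lor \lnot Q \lor \lnot P) \land (Q \lor R) \land (P \lor R) \land (R \lor \lnot Q)   [distribute \lor over \land]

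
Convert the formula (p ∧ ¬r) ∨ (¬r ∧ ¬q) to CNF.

(p ∨ ¬q) ∧ ¬r

(p ∧ ¬r) ∨ (¬r ∧ ¬q)
≡ (p ∨ ¬r) ∧ (p ∨ ¬q) ∧ (¬r ∨ ¬r) ∧ (¬r ∨ ¬q)   [distribute ∨ over ∧]
≡ (p ∨ ¬q) ∧ ¬r   [simplify]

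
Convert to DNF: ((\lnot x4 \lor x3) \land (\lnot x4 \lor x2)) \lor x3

((\lnot x4 \lor x3) \land (\lnot x4 \lor x2)) \lor x3
= (\lnot x4 \land \lnot x4) \lor (\lnot x4 \land x2) \lor (x3 \land \lnot x4) \lor (x3 \land x2) \lor x3
= \lnot x4 \lor x3

\lnot x4 \lor x3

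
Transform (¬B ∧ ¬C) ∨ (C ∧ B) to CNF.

(¬B ∨ C) ∧ (¬C ∨ B)

(¬B ∧ ¬C) ∨ (C ∧ B)
⇔ (¬B ∨ C) ∧ (¬B ∨ B) ∧ (¬C ∨ C) ∧ (¬C ∨ B)   (distribute ∨ over ∧)
⇔ (¬B ∨ C) ∧ (¬C ∨ B)   (simplify)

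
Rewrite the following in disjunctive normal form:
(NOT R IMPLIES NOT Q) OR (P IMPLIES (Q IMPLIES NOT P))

R OR NOT Q OR NOT P

(NOT R IMPLIES NOT Q) OR (P IMPLIES (Q IMPLIES NOT P))
⇔ NOT NOT R OR NOT Q OR (P IMPLIES (Q IMPLIES NOT P))   — eliminate IMPLIES
⇔ NOT NOT R OR NOT Q OR NOT P OR (Q IMPLIES NOT P)   — eliminate IMPLIES
⇔ NOT NOT R OR NOT Q OR NOT P OR NOT Q OR NOT P   — eliminate IMPLIES
⇔ R OR NOT Q OR NOT P OR NOT Q OR NOT P   — double negation
⇔ R OR NOT Q OR NOT P   — simplify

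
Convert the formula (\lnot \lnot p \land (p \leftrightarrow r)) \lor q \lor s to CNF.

(\lnot \lnot p \land (p \leftrightarrow r)) \lor q \lor s
≡ (\lnot \lnot p \land (p \to r) \land (r \to p)) \lor q \lor s   — eliminate \leftrightarrow
≡ (\lnot \lnot p \land (\lnot p \lor r) \land (r \to p)) \lor q \lor s   — eliminate \to
≡ (\lnot \lnot p \land (\lnot p \lor r) \land (\lnot r \lor p)) \lor q \lor s   — eliminate \to
≡ (p \land (\lnot p \lor r) \land (\lnot r \lor p)) \lor q \lor s   — double negation
≡ (p \lor q \lor s) \land (\lnot p \lor r \lor q \lor s) \land (\lnot r \lor p \lor q \lor s)   — distribute \lor over \land
≡ (p \lor q \lor s) \land (\lnot p \lor r \lor q \lor s)   — simplify

(p \lor q \lor s) \land (\lnot p \lor r \lor q \lor s)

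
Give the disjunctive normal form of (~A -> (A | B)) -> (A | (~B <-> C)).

(~A & ~B) | A | (B & ~C) | (C & ~B)

(~A -> (A | B)) -> (A | (~B <-> C))
≡ ~(~A -> (A | B)) | A | (~B <-> C)   (eliminate ->)
≡ ~(~~A | A | B) | A | (~B <-> C)   (eliminate ->)
≡ ~(~~A | A | B) | A | ((~B -> C) & (C -> ~B))   (eliminate <->)
≡ ~(~~A | A | B) | A | ((~~B | C) & (C -> ~B))   (eliminate ->)
≡ ~(~~A | A | B) | A | ((~~B | C) & (~C | ~B))   (eliminate ->)
≡ (~~~A & ~A & ~B) | A | ((~~B | C) & (~C | ~B))   (De Morgan)
≡ (~A & ~A & ~B) | A | ((~~B | C) & (~C | ~B))   (double negation)
≡ (~A & ~A & ~B) | A | ((B | C) & (~C | ~B))   (double negation)
≡ (~A & ~A & ~B) | A | (B & ~C) | (B & ~B) | (C & ~C) | (C & ~B)   (distribute & over |)
≡ (~A & ~B) | A | (B & ~C) | (C & ~B)   (simplify)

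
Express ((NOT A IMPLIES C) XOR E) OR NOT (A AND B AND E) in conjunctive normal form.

((NOT A IMPLIES C) XOR E) OR NOT (A AND B AND E)
≡ (((NOT A IMPLIES C) OR E) AND NOT ((NOT A IMPLIES C) AND E)) OR NOT (A AND B AND E)   — expand XOR
≡ ((NOT NOT A OR C OR E) AND NOT ((NOT A IMPLIES C) AND E)) OR NOT (A AND B AND E)   — eliminate IMPLIES
≡ ((NOT NOT A OR C OR E) AND NOT ((NOT NOT A OR C) AND E)) OR NOT (A AND B AND E)   — eliminate IMPLIES
≡ ((A OR C OR E) AND NOT ((NOT NOT A OR C) AND E)) OR NOT (A AND B AND E)   — double negation
≡ ((A OR C OR E) AND (NOT (NOT NOT A OR C) OR NOT E)) OR NOT (A AND B AND E)   — De Morgan
≡ ((A OR C OR E) AND ((NOT NOT NOT A AND NOT C) OR NOT E)) OR NOT (A AND B AND E)   — De Morgan
≡ ((A OR C OR E) AND ((NOT A AND NOT C) OR NOT E)) OR NOT (A AND B AND E)   — double negation
≡ ((A OR C OR E) AND ((NOT A AND NOT C) OR NOT E)) OR NOT A OR NOT B OR NOT E   — De Morgan
≡ (A OR C OR E OR NOT A OR NOT B OR NOT E) AND (NOT A OR NOT E OR NOT A OR NOT B OR NOT E) AND (NOT C OR NOT E OR NOT A OR NOT B OR NOT E)   — distribute OR over AND
≡ NOT A OR NOT E OR NOT B   — simplify

NOT A OR NOT E OR NOT B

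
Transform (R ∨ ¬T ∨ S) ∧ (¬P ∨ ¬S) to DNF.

(R ∧ ¬P) ∨ (R ∧ ¬S) ∨ (¬T ∧ ¬P) ∨ (¬T ∧ ¬S) ∨ (S ∧ ¬P)

(R ∨ ¬T ∨ S) ∧ (¬P ∨ ¬S)
≡ (R ∧ ¬P) ∨ (R ∧ ¬S) ∨ (¬T ∧ ¬P) ∨ (¬T ∧ ¬S) ∨ (S ∧ ¬P) ∨ (S ∧ ¬S)   [distribute ∧ over ∨]
≡ (R ∧ ¬P) ∨ (R ∧ ¬S) ∨ (¬T ∧ ¬P) ∨ (¬T ∧ ¬S) ∨ (S ∧ ¬P)   [simplify]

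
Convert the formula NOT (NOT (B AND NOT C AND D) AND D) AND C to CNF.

NOT (NOT (B AND NOT C AND D) AND D) AND C
≡ (NOT NOT (B AND NOT C AND D) OR NOT D) AND C   [De Morgan]
≡ ((B AND NOT C AND D) OR NOT D) AND C   [double negation]
≡ (B OR NOT D) AND (NOT C OR NOT D) AND (D OR NOT D) AND C   [distribute OR over AND]
≡ (B OR NOT D) AND (NOT C OR NOT D) AND C   [simplify]

(B OR NOT D) AND (NOT C OR NOT D) AND C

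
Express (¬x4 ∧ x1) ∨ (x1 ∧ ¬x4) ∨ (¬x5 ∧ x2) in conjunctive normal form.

(¬x4 ∨ ¬x5) ∧ (¬x4 ∨ x2) ∧ (x1 ∨ ¬x5) ∧ (x1 ∨ x2)

(¬x4 ∧ x1) ∨ (x1 ∧ ¬x4) ∨ (¬x5 ∧ x2)
⇔ (¬x4 ∨ x1 ∨ ¬x5) ∧ (¬x4 ∨ x1 ∨ x2) ∧ (¬x4 ∨ ¬x4 ∨ ¬x5) ∧ (¬x4 ∨ ¬x4 ∨ x2) ∧ (x1 ∨ x1 ∨ ¬x5) ∧ (x1 ∨ x1 ∨ x2) ∧ (x1 ∨ ¬x4 ∨ ¬x5) ∧ (x1 ∨ ¬x4 ∨ x2)   — distribute ∨ over ∧
⇔ (¬x4 ∨ ¬x5) ∧ (¬x4 ∨ x2) ∧ (x1 ∨ ¬x5) ∧ (x1 ∨ x2)   — simplify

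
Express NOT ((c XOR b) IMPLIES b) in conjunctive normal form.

(c OR b) AND NOT b

NOT ((c XOR b) IMPLIES b)
≡ NOT (NOT (c XOR b) OR b)   — eliminate IMPLIES
≡ NOT (NOT ((c OR b) AND NOT (c AND b)) OR b)   — expand XOR
≡ NOT NOT ((c OR b) AND NOT (c AND b)) AND NOT b   — De Morgan
≡ (c OR b) AND NOT (c AND b) AND NOT b   — double negation
≡ (c OR b) AND (NOT c OR NOT b) AND NOT b   — De Morgan
≡ (c OR b) AND NOT b   — simplify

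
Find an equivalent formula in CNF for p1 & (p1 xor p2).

p1 & (p1 xor p2)
≡ p1 & (p1 | p2) & ~(p1 & p2)   (expand xor)
≡ p1 & (p1 | p2) & (~p1 | ~p2)   (De Morgan)
≡ p1 & (~p1 | ~p2)   (simplify)

p1 & (~p1 | ~p2)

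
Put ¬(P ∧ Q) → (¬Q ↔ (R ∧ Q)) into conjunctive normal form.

(P ∨ ¬R ∨ ¬Q) ∧ Q

¬(P ∧ Q) → (¬Q ↔ (R ∧ Q))
= ¬¬(P ∧ Q) ∨ (¬Q ↔ (R ∧ Q))   [eliminate →]
= ¬¬(P ∧ Q) ∨ ((¬Q → (R ∧ Q)) ∧ ((R ∧ Q) → ¬Q))   [eliminate ↔]
= ¬¬(P ∧ Q) ∨ ((¬¬Q ∨ (R ∧ Q)) ∧ ((R ∧ Q) → ¬Q))   [eliminate →]
= ¬¬(P ∧ Q) ∨ ((¬¬Q ∨ (R ∧ Q)) ∧ (¬(R ∧ Q) ∨ ¬Q))   [eliminate →]
= (P ∧ Q) ∨ ((¬¬Q ∨ (R ∧ Q)) ∧ (¬(R ∧ Q) ∨ ¬Q))   [double negation]
= (P ∧ Q) ∨ ((Q ∨ (R ∧ Q)) ∧ (¬(R ∧ Q) ∨ ¬Q))   [double negation]
= (P ∧ Q) ∨ ((Q ∨ (R ∧ Q)) ∧ (¬R ∨ ¬Q ∨ ¬Q))   [De Morgan]
= (P ∨ Q ∨ R) ∧ (P ∨ Q ∨ Q) ∧ (P ∨ ¬R ∨ ¬Q ∨ ¬Q) ∧ (Q ∨ Q ∨ R) ∧ (Q ∨ Q ∨ Q) ∧ (Q ∨ ¬R ∨ ¬Q ∨ ¬Q)   [distribute ∨ over ∧]
= (P ∨ ¬R ∨ ¬Q) ∧ Q   [simplify]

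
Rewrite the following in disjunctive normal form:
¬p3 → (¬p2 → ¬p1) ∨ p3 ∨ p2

p3 ∨ p2 ∨ ¬p1

¬p3 → (¬p2 → ¬p1) ∨ p3 ∨ p2
= ¬¬p3 ∨ (¬p2 → ¬p1) ∨ p3 ∨ p2
= ¬¬p3 ∨ ¬¬p2 ∨ ¬p1 ∨ p3 ∨ p2
= p3 ∨ ¬¬p2 ∨ ¬p1 ∨ p3 ∨ p2
= p3 ∨ p2 ∨ ¬p1 ∨ p3 ∨ p2
= p3 ∨ p2 ∨ ¬p1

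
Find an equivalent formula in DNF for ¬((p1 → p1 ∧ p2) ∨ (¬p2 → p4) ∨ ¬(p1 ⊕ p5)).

p1 ∧ ¬p2 ∧ ¬p4 ∧ ¬p5

¬((p1 → p1 ∧ p2) ∨ (¬p2 → p4) ∨ ¬(p1 ⊕ p5))
≡ ¬(¬p1 ∨ p1 ∧ p2 ∨ (¬p2 → p4) ∨ ¬(p1 ⊕ p5))   (eliminate →)
≡ ¬(¬p1 ∨ p1 ∧ p2 ∨ ¬¬p2 ∨ p4 ∨ ¬(p1 ⊕ p5))   (eliminate →)
≡ ¬(¬p1 ∨ p1 ∧ p2 ∨ ¬¬p2 ∨ p4 ∨ ¬(p1 ∧ ¬p5 ∨ ¬p1 ∧ p5))   (expand ⊕)
≡ ¬¬p1 ∧ ¬(p1 ∧ p2) ∧ ¬¬¬p2 ∧ ¬p4 ∧ ¬¬(p1 ∧ ¬p5 ∨ ¬p1 ∧ p5)   (De Morgan)
≡ p1 ∧ ¬(p1 ∧ p2) ∧ ¬¬¬p2 ∧ ¬p4 ∧ ¬¬(p1 ∧ ¬p5 ∨ ¬p1 ∧ p5)   (double negation)
≡ p1 ∧ (¬p1 ∨ ¬p2) ∧ ¬¬¬p2 ∧ ¬p4 ∧ ¬¬(p1 ∧ ¬p5 ∨ ¬p1 ∧ p5)   (De Morgan)
≡ p1 ∧ (¬p1 ∨ ¬p2) ∧ ¬p2 ∧ ¬p4 ∧ ¬¬(p1 ∧ ¬p5 ∨ ¬p1 ∧ p5)   (double negation)
≡ p1 ∧ (¬p1 ∨ ¬p2) ∧ ¬p2 ∧ ¬p4 ∧ (p1 ∧ ¬p5 ∨ ¬p1 ∧ p5)   (double negation)
≡ p1 ∧ ¬p1 ∧ ¬p2 ∧ ¬p4 ∧ p1 ∧ ¬p5 ∨ p1 ∧ ¬p1 ∧ ¬p2 ∧ ¬p4 ∧ ¬p1 ∧ p5 ∨ p1 ∧ ¬p2 ∧ ¬p2 ∧ ¬p4 ∧ p1 ∧ ¬p5 ∨ p1 ∧ ¬p2 ∧ ¬p2 ∧ ¬p4 ∧ ¬p1 ∧ p5   (distribute ∧ over ∨)
≡ p1 ∧ ¬p2 ∧ ¬p4 ∧ ¬p5   (simplify)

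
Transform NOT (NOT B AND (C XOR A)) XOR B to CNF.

NOT (NOT B AND (C XOR A)) XOR B
≡ (NOT (NOT B AND (C XOR A)) OR B) AND NOT (NOT (NOT B AND (C XOR A)) AND B)
≡ (NOT (NOT B AND (C OR A) AND NOT (C AND A)) OR B) AND NOT (NOT (NOT B AND (C XOR A)) AND B)
≡ (NOT (NOT B AND (C OR A) AND NOT (C AND A)) OR B) AND NOT (NOT (NOT B AND (C OR A) AND NOT (C AND A)) AND B)
≡ (NOT NOT B OR NOT (C OR A) OR NOT NOT (C AND A) OR B) AND NOT (NOT (NOT B AND (C OR A) AND NOT (C AND A)) AND B)
≡ (B OR NOT (C OR A) OR NOT NOT (C AND A) OR B) AND NOT (NOT (NOT B AND (C OR A) AND NOT (C AND A)) AND B)
≡ (B OR (NOT C AND NOT A) OR NOT NOT (C AND A) OR B) AND NOT (NOT (NOT B AND (C OR A) AND NOT (C AND A)) AND B)
≡ (B OR (NOT C AND NOT A) OR (C AND A) OR B) AND NOT (NOT (NOT B AND (C OR A) AND NOT (C AND A)) AND B)
≡ (B OR (NOT C AND NOT A) OR (C AND A) OR B) AND (NOT NOT (NOT B AND (C OR A) AND NOT (C AND A)) OR NOT B)
≡ (B OR (NOT C AND NOT A) OR (C AND A) OR B) AND ((NOT B AND (C OR A) AND NOT (C AND A)) OR NOT B)
≡ (B OR (NOT C AND NOT A) OR (C AND A) OR B) AND ((NOT B AND (C OR A) AND (NOT C OR NOT A)) OR NOT B)
≡ (B OR NOT C OR C OR B) AND (B OR NOT C OR A OR B) AND (B OR NOT A OR C OR B) AND (B OR NOT A OR A OR B) AND (NOT B OR NOT B) AND (C OR A OR NOT B) AND (NOT C OR NOT A OR NOT B)
≡ (B OR NOT C OR A) AND (B OR NOT A OR C) AND NOT B

(B OR NOT C OR A) AND (B OR NOT A OR C) AND NOT B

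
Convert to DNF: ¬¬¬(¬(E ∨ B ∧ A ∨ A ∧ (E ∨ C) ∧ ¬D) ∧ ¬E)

¬¬¬(¬(E ∨ B ∧ A ∨ A ∧ (E ∨ C) ∧ ¬D) ∧ ¬E)
≡ ¬(¬(E ∨ B ∧ A ∨ A ∧ (E ∨ C) ∧ ¬D) ∧ ¬E)   [double negation]
≡ ¬¬(E ∨ B ∧ A ∨ A ∧ (E ∨ C) ∧ ¬D) ∨ ¬¬E   [De Morgan]
≡ E ∨ B ∧ A ∨ A ∧ (E ∨ C) ∧ ¬D ∨ ¬¬E   [double negation]
≡ E ∨ B ∧ A ∨ A ∧ (E ∨ C) ∧ ¬D ∨ E   [double negation]
≡ E ∨ B ∧ A ∨ A ∧ E ∧ ¬D ∨ A ∧ C ∧ ¬D ∨ E   [distribute ∧ over ∨]
≡ E ∨ B ∧ A ∨ A ∧ C ∧ ¬D   [simplify]

E ∨ B ∧ A ∨ A ∧ C ∧ ¬D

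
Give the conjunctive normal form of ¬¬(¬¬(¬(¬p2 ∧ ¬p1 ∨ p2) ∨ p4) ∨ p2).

p2 ∨ p1 ∨ p4

¬¬(¬¬(¬(¬p2 ∧ ¬p1 ∨ p2) ∨ p4) ∨ p2)
≡ ¬¬(¬(¬p2 ∧ ¬p1 ∨ p2) ∨ p4) ∨ p2   (double negation)
≡ ¬(¬p2 ∧ ¬p1 ∨ p2) ∨ p4 ∨ p2   (double negation)
≡ ¬(¬p2 ∧ ¬p1) ∧ ¬p2 ∨ p4 ∨ p2   (De Morgan)
≡ (¬¬p2 ∨ ¬¬p1) ∧ ¬p2 ∨ p4 ∨ p2   (De Morgan)
≡ (p2 ∨ ¬¬p1) ∧ ¬p2 ∨ p4 ∨ p2   (double negation)
≡ (p2 ∨ p1) ∧ ¬p2 ∨ p4 ∨ p2   (double negation)
≡ (p2 ∨ p1 ∨ p4 ∨ p2) ∧ (¬p2 ∨ p4 ∨ p2)   (distribute ∨ over ∧)
≡ p2 ∨ p1 ∨ p4   (simplify)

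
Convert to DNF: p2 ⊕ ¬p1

p2 ∧ p1 ∨ ¬p2 ∧ ¬p1

p2 ⊕ ¬p1
≡ p2 ∧ ¬¬p1 ∨ ¬p2 ∧ ¬p1   (expand ⊕)
≡ p2 ∧ p1 ∨ ¬p2 ∧ ¬p1   (double negation)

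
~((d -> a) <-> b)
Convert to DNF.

~((d -> a) <-> b)
≡ ~(((d -> a) -> b) & (b -> (d -> a)))   [eliminate <->]
≡ ~((~(d -> a) | b) & (b -> (d -> a)))   [eliminate ->]
≡ ~((~(~d | a) | b) & (b -> (d -> a)))   [eliminate ->]
≡ ~((~(~d | a) | b) & (~b | (d -> a)))   [eliminate ->]
≡ ~((~(~d | a) | b) & (~b | ~d | a))   [eliminate ->]
≡ ~(~(~d | a) | b) | ~(~b | ~d | a)   [De Morgan]
≡ (~~(~d | a) & ~b) | ~(~b | ~d | a)   [De Morgan]
≡ ((~d | a) & ~b) | ~(~b | ~d | a)   [double negation]
≡ ((~d | a) & ~b) | (~~b & ~~d & ~a)   [De Morgan]
≡ ((~d | a) & ~b) | (b & ~~d & ~a)   [double negation]
≡ ((~d | a) & ~b) | (b & d & ~a)   [double negation]
≡ (~d & ~b) | (a & ~b) | (b & d & ~a)   [distribute & over |]

(~d & ~b) | (a & ~b) | (b & d & ~a)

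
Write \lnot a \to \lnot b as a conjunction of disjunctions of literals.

\lnot a \to \lnot b
≡ \lnot \lnot a \lor \lnot b   [eliminate \to]
≡ a \lor \lnot b   [double negation]

a \lor \lnot b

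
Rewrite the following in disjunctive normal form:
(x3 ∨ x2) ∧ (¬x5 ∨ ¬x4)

(x3 ∧ ¬x5) ∨ (x3 ∧ ¬x4) ∨ (x2 ∧ ¬x5) ∨ (x2 ∧ ¬x4)

(x3 ∨ x2) ∧ (¬x5 ∨ ¬x4)
⇔ (x3 ∧ ¬x5) ∨ (x3 ∧ ¬x4) ∨ (x2 ∧ ¬x5) ∨ (x2 ∧ ¬x4)   [distribute ∧ over ∨]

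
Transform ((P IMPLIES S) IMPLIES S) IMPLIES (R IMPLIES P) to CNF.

NOT S OR NOT R OR P

((P IMPLIES S) IMPLIES S) IMPLIES (R IMPLIES P)
= NOT ((P IMPLIES S) IMPLIES S) OR (R IMPLIES P)   (eliminate IMPLIES)
= NOT (NOT (P IMPLIES S) OR S) OR (R IMPLIES P)   (eliminate IMPLIES)
= NOT (NOT (NOT P OR S) OR S) OR (R IMPLIES P)   (eliminate IMPLIES)
= NOT (NOT (NOT P OR S) OR S) OR NOT R OR P   (eliminate IMPLIES)
= (NOT NOT (NOT P OR S) AND NOT S) OR NOT R OR P   (De Morgan)
= ((NOT P OR S) AND NOT S) OR NOT R OR P   (double negation)
= (NOT P OR S OR NOT R OR P) AND (NOT S OR NOT R OR P)   (distribute OR over AND)
= NOT S OR NOT R OR P   (simplify)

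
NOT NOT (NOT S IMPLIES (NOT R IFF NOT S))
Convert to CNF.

NOT NOT (NOT S IMPLIES (NOT R IFF NOT S))
≡ NOT NOT (NOT NOT S OR (NOT R IFF NOT S))   [eliminate IMPLIES]
≡ NOT NOT (NOT NOT S OR ((NOT R IMPLIES NOT S) AND (NOT S IMPLIES NOT R)))   [eliminate IFF]
≡ NOT NOT (NOT NOT S OR ((NOT NOT R OR NOT S) AND (NOT S IMPLIES NOT R)))   [eliminate IMPLIES]
≡ NOT NOT (NOT NOT S OR ((NOT NOT R OR NOT S) AND (NOT NOT S OR NOT R)))   [eliminate IMPLIES]
≡ NOT NOT S OR ((NOT NOT R OR NOT S) AND (NOT NOT S OR NOT R))   [double negation]
≡ S OR ((NOT NOT R OR NOT S) AND (NOT NOT S OR NOT R))   [double negation]
≡ S OR ((R OR NOT S) AND (NOT NOT S OR NOT R))   [double negation]
≡ S OR ((R OR NOT S) AND (S OR NOT R))   [double negation]
≡ (S OR R OR NOT S) AND (S OR S OR NOT R)   [distribute OR over AND]
≡ S OR NOT R   [simplify]

S OR NOT R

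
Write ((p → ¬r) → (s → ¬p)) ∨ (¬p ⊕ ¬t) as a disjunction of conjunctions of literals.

(p ∧ r) ∨ ¬s ∨ ¬p ∨ (p ∧ ¬t)

((p → ¬r) → (s → ¬p)) ∨ (¬p ⊕ ¬t)
⇔ ¬(p → ¬r) ∨ (s → ¬p) ∨ (¬p ⊕ ¬t)   [eliminate →]
⇔ ¬(¬p ∨ ¬r) ∨ (s → ¬p) ∨ (¬p ⊕ ¬t)   [eliminate →]
⇔ ¬(¬p ∨ ¬r) ∨ ¬s ∨ ¬p ∨ (¬p ⊕ ¬t)   [eliminate →]
⇔ ¬(¬p ∨ ¬r) ∨ ¬s ∨ ¬p ∨ (¬p ∧ ¬¬t) ∨ (¬¬p ∧ ¬t)   [expand ⊕]
⇔ (¬¬p ∧ ¬¬r) ∨ ¬s ∨ ¬p ∨ (¬p ∧ ¬¬t) ∨ (¬¬p ∧ ¬t)   [De Morgan]
⇔ (p ∧ ¬¬r) ∨ ¬s ∨ ¬p ∨ (¬p ∧ ¬¬t) ∨ (¬¬p ∧ ¬t)   [double negation]
⇔ (p ∧ r) ∨ ¬s ∨ ¬p ∨ (¬p ∧ ¬¬t) ∨ (¬¬p ∧ ¬t)   [double negation]
⇔ (p ∧ r) ∨ ¬s ∨ ¬p ∨ (¬p ∧ t) ∨ (¬¬p ∧ ¬t)   [double negation]
⇔ (p ∧ r) ∨ ¬s ∨ ¬p ∨ (¬p ∧ t) ∨ (p ∧ ¬t)   [double negation]
⇔ (p ∧ r) ∨ ¬s ∨ ¬p ∨ (p ∧ ¬t)   [simplify]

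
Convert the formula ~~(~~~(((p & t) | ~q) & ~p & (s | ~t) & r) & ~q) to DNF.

~~(~~~(((p & t) | ~q) & ~p & (s | ~t) & r) & ~q)
⇔ ~~~(((p & t) | ~q) & ~p & (s | ~t) & r) & ~q   — double negation
⇔ ~(((p & t) | ~q) & ~p & (s | ~t) & r) & ~q   — double negation
⇔ (~((p & t) | ~q) | ~~p | ~(s | ~t) | ~r) & ~q   — De Morgan
⇔ ((~(p & t) & ~~q) | ~~p | ~(s | ~t) | ~r) & ~q   — De Morgan
⇔ (((~p | ~t) & ~~q) | ~~p | ~(s | ~t) | ~r) & ~q   — De Morgan
⇔ (((~p | ~t) & q) | ~~p | ~(s | ~t) | ~r) & ~q   — double negation
⇔ (((~p | ~t) & q) | p | ~(s | ~t) | ~r) & ~q   — double negation
⇔ (((~p | ~t) & q) | p | (~s & ~~t) | ~r) & ~q   — De Morgan
⇔ (((~p | ~t) & q) | p | (~s & t) | ~r) & ~q   — double negation
⇔ (~p & q & ~q) | (~t & q & ~q) | (p & ~q) | (~s & t & ~q) | (~r & ~q)   — distribute & over |
⇔ (p & ~q) | (~s & t & ~q) | (~r & ~q)   — simplify

(p & ~q) | (~s & t & ~q) | (~r & ~q)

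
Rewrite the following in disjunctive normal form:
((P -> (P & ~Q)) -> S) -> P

(~P & ~S) | P

((P -> (P & ~Q)) -> S) -> P
≡ ~((P -> (P & ~Q)) -> S) | P   — eliminate ->
≡ ~(~(P -> (P & ~Q)) | S) | P   — eliminate ->
≡ ~(~(~P | (P & ~Q)) | S) | P   — eliminate ->
≡ (~~(~P | (P & ~Q)) & ~S) | P   — De Morgan
≡ ((~P | (P & ~Q)) & ~S) | P   — double negation
≡ (~P & ~S) | (P & ~Q & ~S) | P   — distribute & over |
≡ (~P & ~S) | P   — simplify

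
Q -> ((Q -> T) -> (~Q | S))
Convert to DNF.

~Q | (Q & ~T) | S

Q -> ((Q -> T) -> (~Q | S))
⇔ ~Q | ((Q -> T) -> (~Q | S))   — eliminate ->
⇔ ~Q | ~(Q -> T) | ~Q | S   — eliminate ->
⇔ ~Q | ~(~Q | T) | ~Q | S   — eliminate ->
⇔ ~Q | (~~Q & ~T) | ~Q | S   — De Morgan
⇔ ~Q | (Q & ~T) | ~Q | S   — double negation
⇔ ~Q | (Q & ~T) | S   — simplify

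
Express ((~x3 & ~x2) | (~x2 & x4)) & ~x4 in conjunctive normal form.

((~x3 & ~x2) | (~x2 & x4)) & ~x4
⇔ (~x3 | ~x2) & (~x3 | x4) & (~x2 | ~x2) & (~x2 | x4) & ~x4   [distribute | over &]
⇔ (~x3 | x4) & ~x2 & ~x4   [simplify]

(~x3 | x4) & ~x2 & ~x4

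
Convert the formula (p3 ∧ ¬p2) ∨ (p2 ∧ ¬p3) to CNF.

(p3 ∧ ¬p2) ∨ (p2 ∧ ¬p3)
= (p3 ∨ p2) ∧ (p3 ∨ ¬p3) ∧ (¬p2 ∨ p2) ∧ (¬p2 ∨ ¬p3)   (distribute ∨ over ∧)
= (p3 ∨ p2) ∧ (¬p2 ∨ ¬p3)   (simplify)

(p3 ∨ p2) ∧ (¬p2 ∨ ¬p3)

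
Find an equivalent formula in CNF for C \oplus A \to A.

C \oplus A \to A
≡ \lnot (C \oplus A) \lor A   [eliminate \to]
≡ \lnot ((C \lor A) \land \lnot (C \land A)) \lor A   [expand \oplus]
≡ \lnot (C \lor A) \lor \lnot \lnot (C \land A) \lor A   [De Morgan]
≡ \lnot C \land \lnot A \lor \lnot \lnot (C \land A) \lor A   [De Morgan]
≡ \lnot C \land \lnot A \lor C \land A \lor A   [double negation]
≡ (\lnot C \lor C \lor A) \land (\lnot C \lor A \lor A) \land (\lnot A \lor C \lor A) \land (\lnot A \lor A \lor A)   [distribute \lor over \land]
≡ \lnot C \lor A   [simplify]

\lnot C \lor A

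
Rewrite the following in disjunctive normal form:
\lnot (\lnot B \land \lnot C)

B \lor C

\lnot (\lnot B \land \lnot C)
= \lnot \lnot B \lor \lnot \lnot C   [De Morgan]
= B \lor \lnot \lnot C   [double negation]
= B \lor C   [double negation]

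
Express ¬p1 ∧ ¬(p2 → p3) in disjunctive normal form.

¬p1 ∧ ¬(p2 → p3)
⇔ ¬p1 ∧ ¬(¬p2 ∨ p3)   — eliminate →
⇔ ¬p1 ∧ ¬¬p2 ∧ ¬p3   — De Morgan
⇔ ¬p1 ∧ p2 ∧ ¬p3   — double negation

¬p1 ∧ p2 ∧ ¬p3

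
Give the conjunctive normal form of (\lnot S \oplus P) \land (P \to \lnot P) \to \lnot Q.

S \lor P \lor \lnot Q

(\lnot S \oplus P) \land (P \to \lnot P) \to \lnot Q
≡ \lnot ((\lnot S \oplus P) \land (P \to \lnot P)) \lor \lnot Q   [eliminate \to]
≡ \lnot ((\lnot S \lor P) \land \lnot (\lnot S \land P) \land (P \to \lnot P)) \lor \lnot Q   [expand \oplus]
≡ \lnot ((\lnot S \lor P) \land \lnot (\lnot S \land P) \land (\lnot P \lor \lnot P)) \lor \lnot Q   [eliminate \to]
≡ \lnot (\lnot S \lor P) \lor \lnot \lnot (\lnot S \land P) \lor \lnot (\lnot P \lor \lnot P) \lor \lnot Q   [De Morgan]
≡ \lnot \lnot S \land \lnot P \lor \lnot \lnot (\lnot S \land P) \lor \lnot (\lnot P \lor \lnot P) \lor \lnot Q   [De Morgan]
≡ S \land \lnot P \lor \lnot \lnot (\lnot S \land P) \lor \lnot (\lnot P \lor \lnot P) \lor \lnot Q   [double negation]
≡ S \land \lnot P \lor \lnot S \land P \lor \lnot (\lnot P \lor \lnot P) \lor \lnot Q   [double negation]
≡ S \land \lnot P \lor \lnot S \land P \lor \lnot \lnot P \land \lnot \lnot P \lor \lnot Q   [De Morgan]
≡ S \land \lnot P \lor \lnot S \land P \lor P \land \lnot \lnot P \lor \lnot Q   [double negation]
≡ S \land \lnot P \lor \lnot S \land P \lor P \land P \lor \lnot Q   [double negation]
≡ (S \lor \lnot S \lor P \lor \lnot Q) \land (S \lor \lnot S \lor P \lor \lnot Q) \land (S \lor P \lor P \lor \lnot Q) \land (S \lor P \lor P \lor \lnot Q) \land (\lnot P \lor \lnot S \lor P \lor \lnot Q) \land (\lnot P \lor \lnot S \lor P \lor \lnot Q) \land (\lnot P \lor P \lor P \lor \lnot Q) \land (\lnot P \lor P \lor P \lor \lnot Q)   [distribute \lor over \land]
≡ S \lor P \lor \lnot Q   [simplify]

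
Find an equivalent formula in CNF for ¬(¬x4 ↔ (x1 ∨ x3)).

(¬x4 ∨ x1 ∨ x3) ∧ (¬x1 ∨ x4) ∧ (¬x3 ∨ x4)

¬(¬x4 ↔ (x1 ∨ x3))
⇔ ¬((¬x4 → (x1 ∨ x3)) ∧ ((x1 ∨ x3) → ¬x4))   [eliminate ↔]
⇔ ¬((¬¬x4 ∨ x1 ∨ x3) ∧ ((x1 ∨ x3) → ¬x4))   [eliminate →]
⇔ ¬((¬¬x4 ∨ x1 ∨ x3) ∧ (¬(x1 ∨ x3) ∨ ¬x4))   [eliminate →]
⇔ ¬(¬¬x4 ∨ x1 ∨ x3) ∨ ¬(¬(x1 ∨ x3) ∨ ¬x4)   [De Morgan]
⇔ (¬¬¬x4 ∧ ¬x1 ∧ ¬x3) ∨ ¬(¬(x1 ∨ x3) ∨ ¬x4)   [De Morgan]
⇔ (¬x4 ∧ ¬x1 ∧ ¬x3) ∨ ¬(¬(x1 ∨ x3) ∨ ¬x4)   [double negation]
⇔ (¬x4 ∧ ¬x1 ∧ ¬x3) ∨ (¬¬(x1 ∨ x3) ∧ ¬¬x4)   [De Morgan]
⇔ (¬x4 ∧ ¬x1 ∧ ¬x3) ∨ ((x1 ∨ x3) ∧ ¬¬x4)   [double negation]
⇔ (¬x4 ∧ ¬x1 ∧ ¬x3) ∨ ((x1 ∨ x3) ∧ x4)   [double negation]
⇔ (¬x4 ∨ x1 ∨ x3) ∧ (¬x4 ∨ x4) ∧ (¬x1 ∨ x1 ∨ x3) ∧ (¬x1 ∨ x4) ∧ (¬x3 ∨ x1 ∨ x3) ∧ (¬x3 ∨ x4)   [distribute ∨ over ∧]
⇔ (¬x4 ∨ x1 ∨ x3) ∧ (¬x1 ∨ x4) ∧ (¬x3 ∨ x4)   [simplify]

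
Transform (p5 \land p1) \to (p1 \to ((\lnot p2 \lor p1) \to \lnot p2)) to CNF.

(p5 \land p1) \to (p1 \to ((\lnot p2 \lor p1) \to \lnot p2))
⇔ \lnot (p5 \land p1) \lor (p1 \to ((\lnot p2 \lor p1) \to \lnot p2))   [eliminate \to]
⇔ \lnot (p5 \land p1) \lor \lnot p1 \lor ((\lnot p2 \lor p1) \to \lnot p2)   [eliminate \to]
⇔ \lnot (p5 \land p1) \lor \lnot p1 \lor \lnot (\lnot p2 \lor p1) \lor \lnot p2   [eliminate \to]
⇔ \lnot p5 \lor \lnot p1 \lor \lnot p1 \lor \lnot (\lnot p2 \lor p1) \lor \lnot p2   [De Morgan]
⇔ \lnot p5 \lor \lnot p1 \lor \lnot p1 \lor (\lnot \lnot p2 \land \lnot p1) \lor \lnot p2   [De Morgan]
⇔ \lnot p5 \lor \lnot p1 \lor \lnot p1 \lor (p2 \land \lnot p1) \lor \lnot p2   [double negation]
⇔ (\lnot p5 \lor \lnot p1 \lor \lnot p1 \lor p2 \lor \lnot p2) \land (\lnot p5 \lor \lnot p1 \lor \lnot p1 \lor \lnot p1 \lor \lnot p2)   [distribute \lor over \land]
⇔ \lnot p5 \lor \lnot p1 \lor \lnot p2   [simplify]

\lnot p5 \lor \lnot p1 \lor \lnot p2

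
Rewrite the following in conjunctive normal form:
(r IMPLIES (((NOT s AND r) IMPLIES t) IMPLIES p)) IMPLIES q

(r IMPLIES (((NOT s AND r) IMPLIES t) IMPLIES p)) IMPLIES q
≡ NOT (r IMPLIES (((NOT s AND r) IMPLIES t) IMPLIES p)) OR q   (eliminate IMPLIES)
≡ NOT (NOT r OR (((NOT s AND r) IMPLIES t) IMPLIES p)) OR q   (eliminate IMPLIES)
≡ NOT (NOT r OR NOT ((NOT s AND r) IMPLIES t) OR p) OR q   (eliminate IMPLIES)
≡ NOT (NOT r OR NOT (NOT (NOT s AND r) OR t) OR p) OR q   (eliminate IMPLIES)
≡ (NOT NOT r AND NOT NOT (NOT (NOT s AND r) OR t) AND NOT p) OR q   (De Morgan)
≡ (r AND NOT NOT (NOT (NOT s AND r) OR t) AND NOT p) OR q   (double negation)
≡ (r AND (NOT (NOT s AND r) OR t) AND NOT p) OR q   (double negation)
≡ (r AND (NOT NOT s OR NOT r OR t) AND NOT p) OR q   (De Morgan)
≡ (r AND (s OR NOT r OR t) AND NOT p) OR q   (double negation)
≡ (r OR q) AND (s OR NOT r OR t OR q) AND (NOT p OR q)   (distribute OR over AND)

(r OR q) AND (s OR NOT r OR t OR q) AND (NOT p OR q)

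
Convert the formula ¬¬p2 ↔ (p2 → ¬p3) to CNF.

(¬p2 ∨ ¬p3) ∧ p2

¬¬p2 ↔ (p2 → ¬p3)
≡ (¬¬p2 → (p2 → ¬p3)) ∧ ((p2 → ¬p3) → ¬¬p2)   — eliminate ↔
≡ (¬¬¬p2 ∨ (p2 → ¬p3)) ∧ ((p2 → ¬p3) → ¬¬p2)   — eliminate →
≡ (¬¬¬p2 ∨ ¬p2 ∨ ¬p3) ∧ ((p2 → ¬p3) → ¬¬p2)   — eliminate →
≡ (¬¬¬p2 ∨ ¬p2 ∨ ¬p3) ∧ (¬(p2 → ¬p3) ∨ ¬¬p2)   — eliminate →
≡ (¬¬¬p2 ∨ ¬p2 ∨ ¬p3) ∧ (¬(¬p2 ∨ ¬p3) ∨ ¬¬p2)   — eliminate →
≡ (¬p2 ∨ ¬p2 ∨ ¬p3) ∧ (¬(¬p2 ∨ ¬p3) ∨ ¬¬p2)   — double negation
≡ (¬p2 ∨ ¬p2 ∨ ¬p3) ∧ ((¬¬p2 ∧ ¬¬p3) ∨ ¬¬p2)   — De Morgan
≡ (¬p2 ∨ ¬p2 ∨ ¬p3) ∧ ((p2 ∧ ¬¬p3) ∨ ¬¬p2)   — double negation
≡ (¬p2 ∨ ¬p2 ∨ ¬p3) ∧ ((p2 ∧ p3) ∨ ¬¬p2)   — double negation
≡ (¬p2 ∨ ¬p2 ∨ ¬p3) ∧ ((p2 ∧ p3) ∨ p2)   — double negation
≡ (¬p2 ∨ ¬p2 ∨ ¬p3) ∧ (p2 ∨ p2) ∧ (p3 ∨ p2)   — distribute ∨ over ∧
≡ (¬p2 ∨ ¬p3) ∧ p2   — simplify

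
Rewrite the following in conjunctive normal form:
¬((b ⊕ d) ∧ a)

(¬b ∨ d ∨ ¬a) ∧ (¬d ∨ b ∨ ¬a)

¬((b ⊕ d) ∧ a)
⇔ ¬((b ∨ d) ∧ ¬(b ∧ d) ∧ a)   [expand ⊕]
⇔ ¬(b ∨ d) ∨ ¬¬(b ∧ d) ∨ ¬a   [De Morgan]
⇔ (¬b ∧ ¬d) ∨ ¬¬(b ∧ d) ∨ ¬a   [De Morgan]
⇔ (¬b ∧ ¬d) ∨ (b ∧ d) ∨ ¬a   [double negation]
⇔ (¬b ∨ b ∨ ¬a) ∧ (¬b ∨ d ∨ ¬a) ∧ (¬d ∨ b ∨ ¬a) ∧ (¬d ∨ d ∨ ¬a)   [distribute ∨ over ∧]
⇔ (¬b ∨ d ∨ ¬a) ∧ (¬d ∨ b ∨ ¬a)   [simplify]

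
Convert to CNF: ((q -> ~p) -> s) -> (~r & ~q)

((q -> ~p) -> s) -> (~r & ~q)
≡ ~((q -> ~p) -> s) | (~r & ~q)
≡ ~(~(q -> ~p) | s) | (~r & ~q)
≡ ~(~(~q | ~p) | s) | (~r & ~q)
≡ (~~(~q | ~p) & ~s) | (~r & ~q)
≡ ((~q | ~p) & ~s) | (~r & ~q)
≡ (~q | ~p | ~r) & (~q | ~p | ~q) & (~s | ~r) & (~s | ~q)
≡ (~q | ~p) & (~s | ~r) & (~s | ~q)

(~q | ~p) & (~s | ~r) & (~s | ~q)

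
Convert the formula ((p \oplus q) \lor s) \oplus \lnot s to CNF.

(\lnot p \lor q \lor s) \land (\lnot q \lor p \lor s)

((p \oplus q) \lor s) \oplus \lnot s
≡ ((p \oplus q) \lor s \lor \lnot s) \land \lnot (((p \oplus q) \lor s) \land \lnot s)   [expand \oplus]
≡ (((p \lor q) \land \lnot (p \land q)) \lor s \lor \lnot s) \land \lnot (((p \oplus q) \lor s) \land \lnot s)   [expand \oplus]
≡ (((p \lor q) \land \lnot (p \land q)) \lor s \lor \lnot s) \land \lnot ((((p \lor q) \land \lnot (p \land q)) \lor s) \land \lnot s)   [expand \oplus]
≡ (((p \lor q) \land (\lnot p \lor \lnot q)) \lor s \lor \lnot s) \land \lnot ((((p \lor q) \land \lnot (p \land q)) \lor s) \land \lnot s)   [De Morgan]
≡ (((p \lor q) \land (\lnot p \lor \lnot q)) \lor s \lor \lnot s) \land (\lnot (((p \lor q) \land \lnot (p \land q)) \lor s) \lor \lnot \lnot s)   [De Morgan]
≡ (((p \lor q) \land (\lnot p \lor \lnot q)) \lor s \lor \lnot s) \land ((\lnot ((p \lor q) \land \lnot (p \land q)) \land \lnot s) \lor \lnot \lnot s)   [De Morgan]
≡ (((p \lor q) \land (\lnot p \lor \lnot q)) \lor s \lor \lnot s) \land (((\lnot (p \lor q) \lor \lnot \lnot (p \land q)) \land \lnot s) \lor \lnot \lnot s)   [De Morgan]
≡ (((p \lor q) \land (\lnot p \lor \lnot q)) \lor s \lor \lnot s) \land ((((\lnot p \land \lnot q) \lor \lnot \lnot (p \land q)) \land \lnot s) \lor \lnot \lnot s)   [De Morgan]
≡ (((p \lor q) \land (\lnot p \lor \lnot q)) \lor s \lor \lnot s) \land ((((\lnot p \land \lnot q) \lor (p \land q)) \land \lnot s) \lor \lnot \lnot s)   [double negation]
≡ (((p \lor q) \land (\lnot p \lor \lnot q)) \lor s \lor \lnot s) \land ((((\lnot p \land \lnot q) \lor (p \land q)) \land \lnot s) \lor s)   [double negation]
≡ (p \lor q \lor s \lor \lnot s) \land (\lnot p \lor \lnot q \lor s \lor \lnot s) \land (\lnot p \lor p \lor s) \land (\lnot p \lor q \lor s) \land (\lnot q \lor p \lor s) \land (\lnot q \lor q \lor s) \land (\lnot s \lor s)   [distribute \lor over \land]
≡ (\lnot p \lor q \lor s) \land (\lnot q \lor p \lor s)   [simplify]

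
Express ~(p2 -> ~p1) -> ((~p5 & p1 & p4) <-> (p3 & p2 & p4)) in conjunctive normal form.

~(p2 -> ~p1) -> ((~p5 & p1 & p4) <-> (p3 & p2 & p4))
= ~~(p2 -> ~p1) | ((~p5 & p1 & p4) <-> (p3 & p2 & p4))   [eliminate ->]
= ~~(~p2 | ~p1) | ((~p5 & p1 & p4) <-> (p3 & p2 & p4))   [eliminate ->]
= ~~(~p2 | ~p1) | (((~p5 & p1 & p4) -> (p3 & p2 & p4)) & ((p3 & p2 & p4) -> (~p5 & p1 & p4)))   [eliminate <->]
= ~~(~p2 | ~p1) | ((~(~p5 & p1 & p4) | (p3 & p2 & p4)) & ((p3 & p2 & p4) -> (~p5 & p1 & p4)))   [eliminate ->]
= ~~(~p2 | ~p1) | ((~(~p5 & p1 & p4) | (p3 & p2 & p4)) & (~(p3 & p2 & p4) | (~p5 & p1 & p4)))   [eliminate ->]
= ~p2 | ~p1 | ((~(~p5 & p1 & p4) | (p3 & p2 & p4)) & (~(p3 & p2 & p4) | (~p5 & p1 & p4)))   [double negation]
= ~p2 | ~p1 | ((~~p5 | ~p1 | ~p4 | (p3 & p2 & p4)) & (~(p3 & p2 & p4) | (~p5 & p1 & p4)))   [De Morgan]
= ~p2 | ~p1 | ((p5 | ~p1 | ~p4 | (p3 & p2 & p4)) & (~(p3 & p2 & p4) | (~p5 & p1 & p4)))   [double negation]
= ~p2 | ~p1 | ((p5 | ~p1 | ~p4 | (p3 & p2 & p4)) & (~p3 | ~p2 | ~p4 | (~p5 & p1 & p4)))   [De Morgan]
= (~p2 | ~p1 | p5 | ~p1 | ~p4 | p3) & (~p2 | ~p1 | p5 | ~p1 | ~p4 | p2) & (~p2 | ~p1 | p5 | ~p1 | ~p4 | p4) & (~p2 | ~p1 | ~p3 | ~p2 | ~p4 | ~p5) & (~p2 | ~p1 | ~p3 | ~p2 | ~p4 | p1) & (~p2 | ~p1 | ~p3 | ~p2 | ~p4 | p4)   [distribute | over &]
= (~p2 | ~p1 | p5 | ~p4 | p3) & (~p2 | ~p1 | ~p3 | ~p4 | ~p5)   [simplify]

(~p2 | ~p1 | p5 | ~p4 | p3) & (~p2 | ~p1 | ~p3 | ~p4 | ~p5)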